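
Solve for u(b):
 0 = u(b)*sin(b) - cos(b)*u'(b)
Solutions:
 u(b) = C1/cos(b)


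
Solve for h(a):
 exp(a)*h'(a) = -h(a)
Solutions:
 h(a) = C1*exp(exp(-a))


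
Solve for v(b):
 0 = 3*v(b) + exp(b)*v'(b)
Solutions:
 v(b) = C1*exp(3*exp(-b))


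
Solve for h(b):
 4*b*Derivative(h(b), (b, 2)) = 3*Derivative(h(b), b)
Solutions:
 h(b) = C1 + C2*b^(7/4)


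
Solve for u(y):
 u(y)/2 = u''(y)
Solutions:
 u(y) = C1*exp(-sqrt(2)*y/2) + C2*exp(sqrt(2)*y/2)


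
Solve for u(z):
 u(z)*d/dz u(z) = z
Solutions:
 u(z) = -sqrt(C1 + z^2)
 u(z) = sqrt(C1 + z^2)


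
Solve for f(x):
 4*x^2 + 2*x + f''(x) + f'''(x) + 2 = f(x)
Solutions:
 f(x) = C1*exp(-x*(2*2^(1/3)/(3*sqrt(69) + 25)^(1/3) + 4 + 2^(2/3)*(3*sqrt(69) + 25)^(1/3))/12)*sin(2^(1/3)*sqrt(3)*x*(-2^(1/3)*(3*sqrt(69) + 25)^(1/3) + 2/(3*sqrt(69) + 25)^(1/3))/12) + C2*exp(-x*(2*2^(1/3)/(3*sqrt(69) + 25)^(1/3) + 4 + 2^(2/3)*(3*sqrt(69) + 25)^(1/3))/12)*cos(2^(1/3)*sqrt(3)*x*(-2^(1/3)*(3*sqrt(69) + 25)^(1/3) + 2/(3*sqrt(69) + 25)^(1/3))/12) + C3*exp(x*(-2 + 2*2^(1/3)/(3*sqrt(69) + 25)^(1/3) + 2^(2/3)*(3*sqrt(69) + 25)^(1/3))/6) + 4*x^2 + 2*x + 10


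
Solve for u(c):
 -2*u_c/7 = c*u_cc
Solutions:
 u(c) = C1 + C2*c^(5/7)


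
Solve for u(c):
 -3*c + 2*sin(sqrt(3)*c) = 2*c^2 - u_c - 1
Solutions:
 u(c) = C1 + 2*c^3/3 + 3*c^2/2 - c + 2*sqrt(3)*cos(sqrt(3)*c)/3


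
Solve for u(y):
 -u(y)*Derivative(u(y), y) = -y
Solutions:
 u(y) = -sqrt(C1 + y^2)
 u(y) = sqrt(C1 + y^2)


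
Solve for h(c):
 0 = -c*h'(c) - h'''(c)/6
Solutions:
 h(c) = C1 + Integral(C2*airyai(-6^(1/3)*c) + C3*airybi(-6^(1/3)*c), c)


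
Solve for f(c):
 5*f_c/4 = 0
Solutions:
 f(c) = C1


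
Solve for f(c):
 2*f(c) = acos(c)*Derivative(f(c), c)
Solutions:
 f(c) = C1*exp(2*Integral(1/acos(c), c))


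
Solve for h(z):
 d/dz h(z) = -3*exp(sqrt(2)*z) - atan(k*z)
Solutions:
 h(z) = C1 - Piecewise((z*atan(k*z) - log(k^2*z^2 + 1)/(2*k), Ne(k, 0)), (0, True)) - 3*sqrt(2)*exp(sqrt(2)*z)/2


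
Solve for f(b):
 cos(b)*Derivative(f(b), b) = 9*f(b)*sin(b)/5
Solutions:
 f(b) = C1/cos(b)^(9/5)


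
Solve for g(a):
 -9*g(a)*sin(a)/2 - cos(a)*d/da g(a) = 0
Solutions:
 g(a) = C1*cos(a)^(9/2)


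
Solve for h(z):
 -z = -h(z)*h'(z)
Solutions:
 h(z) = -sqrt(C1 + z^2)
 h(z) = sqrt(C1 + z^2)


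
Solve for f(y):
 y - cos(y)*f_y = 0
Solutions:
 f(y) = C1 + Integral(y/cos(y), y)


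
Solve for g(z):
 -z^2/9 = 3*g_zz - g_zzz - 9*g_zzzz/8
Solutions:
 g(z) = C1 + C2*z + C3*exp(2*z*(-2 + sqrt(58))/9) + C4*exp(-2*z*(2 + sqrt(58))/9) - z^4/324 - z^3/243 - 35*z^2/1944


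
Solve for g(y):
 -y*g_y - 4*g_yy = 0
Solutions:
 g(y) = C1 + C2*erf(sqrt(2)*y/4)


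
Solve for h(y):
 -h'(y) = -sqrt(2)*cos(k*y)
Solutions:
 h(y) = C1 + sqrt(2)*sin(k*y)/k


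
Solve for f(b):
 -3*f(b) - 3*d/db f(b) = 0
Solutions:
 f(b) = C1*exp(-b)


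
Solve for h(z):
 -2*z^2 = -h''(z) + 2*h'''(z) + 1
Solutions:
 h(z) = C1 + C2*z + C3*exp(z/2) + z^4/6 + 4*z^3/3 + 17*z^2/2


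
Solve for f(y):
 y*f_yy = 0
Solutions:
 f(y) = C1 + C2*y


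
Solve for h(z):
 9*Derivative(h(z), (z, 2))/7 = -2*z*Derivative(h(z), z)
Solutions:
 h(z) = C1 + C2*erf(sqrt(7)*z/3)


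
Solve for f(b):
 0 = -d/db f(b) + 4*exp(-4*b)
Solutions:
 f(b) = C1 - exp(-4*b)


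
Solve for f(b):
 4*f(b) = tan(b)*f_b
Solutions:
 f(b) = C1*sin(b)^4


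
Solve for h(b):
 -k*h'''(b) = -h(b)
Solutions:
 h(b) = C1*exp(b*(1/k)^(1/3)) + C2*exp(b*(-1 + sqrt(3)*I)*(1/k)^(1/3)/2) + C3*exp(-b*(1 + sqrt(3)*I)*(1/k)^(1/3)/2)


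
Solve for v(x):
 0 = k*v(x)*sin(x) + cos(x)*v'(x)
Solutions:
 v(x) = C1*exp(k*log(cos(x)))


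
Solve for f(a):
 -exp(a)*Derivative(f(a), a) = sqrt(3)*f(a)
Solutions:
 f(a) = C1*exp(sqrt(3)*exp(-a))


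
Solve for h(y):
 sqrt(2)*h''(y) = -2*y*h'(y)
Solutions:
 h(y) = C1 + C2*erf(2^(3/4)*y/2)


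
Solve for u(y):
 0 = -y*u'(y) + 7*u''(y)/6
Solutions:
 u(y) = C1 + C2*erfi(sqrt(21)*y/7)


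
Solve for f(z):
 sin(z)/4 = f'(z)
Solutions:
 f(z) = C1 - cos(z)/4


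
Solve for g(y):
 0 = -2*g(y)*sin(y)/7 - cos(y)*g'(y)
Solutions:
 g(y) = C1*cos(y)^(2/7)


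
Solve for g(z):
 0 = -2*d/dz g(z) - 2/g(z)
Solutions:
 g(z) = -sqrt(C1 - 2*z)
 g(z) = sqrt(C1 - 2*z)


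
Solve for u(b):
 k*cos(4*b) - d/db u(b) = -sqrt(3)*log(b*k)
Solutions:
 u(b) = C1 + sqrt(3)*b*(log(b*k) - 1) + k*sin(4*b)/4


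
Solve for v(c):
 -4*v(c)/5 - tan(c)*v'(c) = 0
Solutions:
 v(c) = C1/sin(c)^(4/5)


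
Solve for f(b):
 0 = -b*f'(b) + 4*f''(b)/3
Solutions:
 f(b) = C1 + C2*erfi(sqrt(6)*b/4)


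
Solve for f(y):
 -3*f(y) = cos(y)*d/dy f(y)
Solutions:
 f(y) = C1*(sin(y) - 1)^(3/2)/(sin(y) + 1)^(3/2)


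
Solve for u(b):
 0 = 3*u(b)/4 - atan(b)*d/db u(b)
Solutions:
 u(b) = C1*exp(3*Integral(1/atan(b), b)/4)


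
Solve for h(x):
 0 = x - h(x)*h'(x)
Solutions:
 h(x) = -sqrt(C1 + x^2)
 h(x) = sqrt(C1 + x^2)


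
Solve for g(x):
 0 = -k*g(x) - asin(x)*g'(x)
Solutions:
 g(x) = C1*exp(-k*Integral(1/asin(x), x))


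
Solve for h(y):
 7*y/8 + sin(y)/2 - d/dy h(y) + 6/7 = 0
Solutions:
 h(y) = C1 + 7*y^2/16 + 6*y/7 - cos(y)/2


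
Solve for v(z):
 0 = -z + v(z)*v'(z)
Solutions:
 v(z) = -sqrt(C1 + z^2)
 v(z) = sqrt(C1 + z^2)


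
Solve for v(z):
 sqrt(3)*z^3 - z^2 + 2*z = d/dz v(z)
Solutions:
 v(z) = C1 + sqrt(3)*z^4/4 - z^3/3 + z^2


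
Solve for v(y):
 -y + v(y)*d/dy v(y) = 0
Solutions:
 v(y) = -sqrt(C1 + y^2)
 v(y) = sqrt(C1 + y^2)


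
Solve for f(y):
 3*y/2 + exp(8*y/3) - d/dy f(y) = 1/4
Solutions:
 f(y) = C1 + 3*y^2/4 - y/4 + 3*exp(8*y/3)/8


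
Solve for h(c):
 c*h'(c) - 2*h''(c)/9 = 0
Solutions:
 h(c) = C1 + C2*erfi(3*c/2)


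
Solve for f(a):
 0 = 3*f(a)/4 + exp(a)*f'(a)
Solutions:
 f(a) = C1*exp(3*exp(-a)/4)


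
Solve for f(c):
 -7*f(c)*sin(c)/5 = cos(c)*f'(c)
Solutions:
 f(c) = C1*cos(c)^(7/5)


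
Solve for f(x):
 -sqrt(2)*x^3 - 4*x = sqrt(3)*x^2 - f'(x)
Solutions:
 f(x) = C1 + sqrt(2)*x^4/4 + sqrt(3)*x^3/3 + 2*x^2


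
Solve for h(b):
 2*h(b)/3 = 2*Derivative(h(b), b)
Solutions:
 h(b) = C1*exp(b/3)


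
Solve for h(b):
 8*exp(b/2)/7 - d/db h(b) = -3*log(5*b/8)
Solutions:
 h(b) = C1 + 3*b*log(b) + 3*b*(-3*log(2) - 1 + log(5)) + 16*exp(b/2)/7


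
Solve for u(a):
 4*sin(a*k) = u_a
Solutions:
 u(a) = C1 - 4*cos(a*k)/k


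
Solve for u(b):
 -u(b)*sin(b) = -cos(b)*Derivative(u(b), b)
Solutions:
 u(b) = C1/cos(b)


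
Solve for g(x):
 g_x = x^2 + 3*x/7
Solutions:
 g(x) = C1 + x^3/3 + 3*x^2/14


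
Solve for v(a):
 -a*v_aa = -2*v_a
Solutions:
 v(a) = C1 + C2*a^3


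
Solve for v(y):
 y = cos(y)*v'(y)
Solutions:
 v(y) = C1 + Integral(y/cos(y), y)


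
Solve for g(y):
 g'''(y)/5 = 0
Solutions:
 g(y) = C1 + C2*y + C3*y^2


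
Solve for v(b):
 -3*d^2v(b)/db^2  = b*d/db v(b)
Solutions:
 v(b) = C1 + C2*erf(sqrt(6)*b/6)


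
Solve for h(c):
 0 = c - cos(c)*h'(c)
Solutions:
 h(c) = C1 + Integral(c/cos(c), c)


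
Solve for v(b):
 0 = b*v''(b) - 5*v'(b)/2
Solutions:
 v(b) = C1 + C2*b^(7/2)


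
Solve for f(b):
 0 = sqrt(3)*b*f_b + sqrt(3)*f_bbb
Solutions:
 f(b) = C1 + Integral(C2*airyai(-b) + C3*airybi(-b), b)


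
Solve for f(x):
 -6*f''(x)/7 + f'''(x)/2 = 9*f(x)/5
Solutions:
 f(x) = C1*exp(x*(-5^(2/3)*(21*sqrt(26089) + 3407)^(1/3) - 80*5^(1/3)/(21*sqrt(26089) + 3407)^(1/3) + 40)/70)*sin(sqrt(3)*5^(1/3)*x*(-5^(1/3)*(21*sqrt(26089) + 3407)^(1/3) + 80/(21*sqrt(26089) + 3407)^(1/3))/70) + C2*exp(x*(-5^(2/3)*(21*sqrt(26089) + 3407)^(1/3) - 80*5^(1/3)/(21*sqrt(26089) + 3407)^(1/3) + 40)/70)*cos(sqrt(3)*5^(1/3)*x*(-5^(1/3)*(21*sqrt(26089) + 3407)^(1/3) + 80/(21*sqrt(26089) + 3407)^(1/3))/70) + C3*exp(x*(80*5^(1/3)/(21*sqrt(26089) + 3407)^(1/3) + 20 + 5^(2/3)*(21*sqrt(26089) + 3407)^(1/3))/35)


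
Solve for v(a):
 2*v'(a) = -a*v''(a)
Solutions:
 v(a) = C1 + C2/a


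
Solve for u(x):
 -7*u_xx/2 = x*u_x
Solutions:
 u(x) = C1 + C2*erf(sqrt(7)*x/7)


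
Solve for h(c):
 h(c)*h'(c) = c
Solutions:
 h(c) = -sqrt(C1 + c^2)
 h(c) = sqrt(C1 + c^2)


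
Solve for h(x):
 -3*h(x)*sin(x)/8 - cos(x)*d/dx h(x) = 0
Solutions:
 h(x) = C1*cos(x)^(3/8)


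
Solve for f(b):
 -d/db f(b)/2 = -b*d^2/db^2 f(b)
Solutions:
 f(b) = C1 + C2*b^(3/2)


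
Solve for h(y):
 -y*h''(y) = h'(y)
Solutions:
 h(y) = C1 + C2*log(y)


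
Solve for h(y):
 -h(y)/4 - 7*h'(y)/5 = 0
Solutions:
 h(y) = C1*exp(-5*y/28)


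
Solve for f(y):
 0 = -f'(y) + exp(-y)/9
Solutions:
 f(y) = C1 - exp(-y)/9


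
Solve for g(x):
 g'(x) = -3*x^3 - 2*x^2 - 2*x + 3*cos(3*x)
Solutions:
 g(x) = C1 - 3*x^4/4 - 2*x^3/3 - x^2 + sin(3*x)


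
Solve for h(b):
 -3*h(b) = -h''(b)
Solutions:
 h(b) = C1*exp(-sqrt(3)*b) + C2*exp(sqrt(3)*b)


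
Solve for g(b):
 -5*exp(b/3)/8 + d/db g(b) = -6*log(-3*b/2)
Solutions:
 g(b) = C1 - 6*b*log(-b) + 6*b*(-log(3) + log(2) + 1) + 15*exp(b/3)/8


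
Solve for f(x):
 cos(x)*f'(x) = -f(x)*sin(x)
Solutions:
 f(x) = C1*cos(x)


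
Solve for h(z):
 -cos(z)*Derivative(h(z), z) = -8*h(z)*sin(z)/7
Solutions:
 h(z) = C1/cos(z)^(8/7)


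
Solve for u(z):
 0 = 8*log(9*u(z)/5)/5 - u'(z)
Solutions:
 -5*Integral(1/(log(_y) - log(5) + 2*log(3)), (_y, u(z)))/8 = C1 - z


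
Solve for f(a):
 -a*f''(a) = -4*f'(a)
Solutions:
 f(a) = C1 + C2*a^5


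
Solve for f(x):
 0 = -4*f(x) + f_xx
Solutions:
 f(x) = C1*exp(-2*x) + C2*exp(2*x)


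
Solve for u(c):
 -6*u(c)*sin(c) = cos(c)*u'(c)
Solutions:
 u(c) = C1*cos(c)^6


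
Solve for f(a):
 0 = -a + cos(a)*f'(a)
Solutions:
 f(a) = C1 + Integral(a/cos(a), a)


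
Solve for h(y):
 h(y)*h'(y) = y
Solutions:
 h(y) = -sqrt(C1 + y^2)
 h(y) = sqrt(C1 + y^2)


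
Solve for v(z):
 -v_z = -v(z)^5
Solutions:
 v(z) = -(-1/(C1 + 4*z))^(1/4)
 v(z) = (-1/(C1 + 4*z))^(1/4)
 v(z) = -I*(-1/(C1 + 4*z))^(1/4)
 v(z) = I*(-1/(C1 + 4*z))^(1/4)


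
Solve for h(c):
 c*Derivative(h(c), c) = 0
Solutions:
 h(c) = C1


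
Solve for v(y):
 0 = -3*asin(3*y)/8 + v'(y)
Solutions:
 v(y) = C1 + 3*y*asin(3*y)/8 + sqrt(1 - 9*y^2)/8


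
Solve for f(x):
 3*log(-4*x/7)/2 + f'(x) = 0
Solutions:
 f(x) = C1 - 3*x*log(-x)/2 + x*(-3*log(2) + 3/2 + 3*log(7)/2)


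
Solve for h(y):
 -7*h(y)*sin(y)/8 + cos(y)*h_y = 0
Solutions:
 h(y) = C1/cos(y)^(7/8)


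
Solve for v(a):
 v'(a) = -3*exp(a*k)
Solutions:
 v(a) = C1 - 3*exp(a*k)/k


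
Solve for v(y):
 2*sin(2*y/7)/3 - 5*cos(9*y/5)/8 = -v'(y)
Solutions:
 v(y) = C1 + 25*sin(9*y/5)/72 + 7*cos(2*y/7)/3


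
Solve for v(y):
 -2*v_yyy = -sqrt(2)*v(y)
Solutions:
 v(y) = C3*exp(2^(5/6)*y/2) + (C1*sin(2^(5/6)*sqrt(3)*y/4) + C2*cos(2^(5/6)*sqrt(3)*y/4))*exp(-2^(5/6)*y/4)


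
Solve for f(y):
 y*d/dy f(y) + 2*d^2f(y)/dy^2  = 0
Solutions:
 f(y) = C1 + C2*erf(y/2)


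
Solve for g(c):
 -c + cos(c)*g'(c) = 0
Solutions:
 g(c) = C1 + Integral(c/cos(c), c)


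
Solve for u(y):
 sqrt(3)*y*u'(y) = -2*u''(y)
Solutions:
 u(y) = C1 + C2*erf(3^(1/4)*y/2)


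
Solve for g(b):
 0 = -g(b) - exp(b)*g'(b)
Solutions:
 g(b) = C1*exp(exp(-b))


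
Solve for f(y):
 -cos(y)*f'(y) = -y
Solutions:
 f(y) = C1 + Integral(y/cos(y), y)


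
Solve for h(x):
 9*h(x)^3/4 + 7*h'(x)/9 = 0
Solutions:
 h(x) = -sqrt(14)*sqrt(-1/(C1 - 81*x))
 h(x) = sqrt(14)*sqrt(-1/(C1 - 81*x))


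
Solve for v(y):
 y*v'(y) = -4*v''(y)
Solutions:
 v(y) = C1 + C2*erf(sqrt(2)*y/4)


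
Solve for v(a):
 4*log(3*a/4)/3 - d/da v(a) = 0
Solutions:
 v(a) = C1 + 4*a*log(a)/3 - 8*a*log(2)/3 - 4*a/3 + 4*a*log(3)/3


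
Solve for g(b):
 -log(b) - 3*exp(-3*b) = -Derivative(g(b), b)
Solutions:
 g(b) = C1 + b*log(b) - b - exp(-3*b)


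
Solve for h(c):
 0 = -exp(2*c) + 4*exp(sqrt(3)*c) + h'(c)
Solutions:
 h(c) = C1 + exp(2*c)/2 - 4*sqrt(3)*exp(sqrt(3)*c)/3


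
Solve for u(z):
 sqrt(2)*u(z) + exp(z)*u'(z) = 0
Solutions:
 u(z) = C1*exp(sqrt(2)*exp(-z))


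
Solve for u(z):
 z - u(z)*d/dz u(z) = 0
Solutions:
 u(z) = -sqrt(C1 + z^2)
 u(z) = sqrt(C1 + z^2)


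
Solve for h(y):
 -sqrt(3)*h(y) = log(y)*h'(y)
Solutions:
 h(y) = C1*exp(-sqrt(3)*li(y))


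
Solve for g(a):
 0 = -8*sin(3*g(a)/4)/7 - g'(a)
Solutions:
 8*a/7 + 2*log(cos(3*g(a)/4) - 1)/3 - 2*log(cos(3*g(a)/4) + 1)/3 = C1


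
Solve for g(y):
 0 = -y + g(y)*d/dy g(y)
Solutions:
 g(y) = -sqrt(C1 + y^2)
 g(y) = sqrt(C1 + y^2)


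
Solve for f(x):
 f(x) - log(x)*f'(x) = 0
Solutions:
 f(x) = C1*exp(li(x))


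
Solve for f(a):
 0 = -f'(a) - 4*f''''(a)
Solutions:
 f(a) = C1 + C4*exp(-2^(1/3)*a/2) + (C2*sin(2^(1/3)*sqrt(3)*a/4) + C3*cos(2^(1/3)*sqrt(3)*a/4))*exp(2^(1/3)*a/4)


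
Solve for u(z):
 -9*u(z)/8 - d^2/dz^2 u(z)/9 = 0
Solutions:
 u(z) = C1*sin(9*sqrt(2)*z/4) + C2*cos(9*sqrt(2)*z/4)


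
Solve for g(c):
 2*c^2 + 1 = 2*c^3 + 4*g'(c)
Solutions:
 g(c) = C1 - c^4/8 + c^3/6 + c/4


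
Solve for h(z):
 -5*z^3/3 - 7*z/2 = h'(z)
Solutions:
 h(z) = C1 - 5*z^4/12 - 7*z^2/4


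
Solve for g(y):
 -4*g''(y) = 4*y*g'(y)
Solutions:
 g(y) = C1 + C2*erf(sqrt(2)*y/2)


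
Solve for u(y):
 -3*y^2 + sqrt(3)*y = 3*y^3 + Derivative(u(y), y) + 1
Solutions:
 u(y) = C1 - 3*y^4/4 - y^3 + sqrt(3)*y^2/2 - y


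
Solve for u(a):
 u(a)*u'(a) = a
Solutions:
 u(a) = -sqrt(C1 + a^2)
 u(a) = sqrt(C1 + a^2)


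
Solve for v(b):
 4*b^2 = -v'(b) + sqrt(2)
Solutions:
 v(b) = C1 - 4*b^3/3 + sqrt(2)*b


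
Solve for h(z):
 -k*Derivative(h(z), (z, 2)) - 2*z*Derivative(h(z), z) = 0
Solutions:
 h(z) = C1 + C2*sqrt(k)*erf(z*sqrt(1/k))


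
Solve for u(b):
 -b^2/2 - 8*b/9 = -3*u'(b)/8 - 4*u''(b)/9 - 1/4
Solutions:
 u(b) = C1 + C2*exp(-27*b/32) + 4*b^3/9 - 32*b^2/81 + 590*b/2187


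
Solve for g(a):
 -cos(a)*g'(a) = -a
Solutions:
 g(a) = C1 + Integral(a/cos(a), a)


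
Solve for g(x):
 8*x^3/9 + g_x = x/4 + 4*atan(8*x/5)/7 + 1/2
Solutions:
 g(x) = C1 - 2*x^4/9 + x^2/8 + 4*x*atan(8*x/5)/7 + x/2 - 5*log(64*x^2 + 25)/28


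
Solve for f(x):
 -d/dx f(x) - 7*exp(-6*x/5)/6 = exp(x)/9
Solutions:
 f(x) = C1 - exp(x)/9 + 35*exp(-6*x/5)/36


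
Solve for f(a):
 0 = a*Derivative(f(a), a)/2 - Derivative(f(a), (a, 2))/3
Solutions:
 f(a) = C1 + C2*erfi(sqrt(3)*a/2)


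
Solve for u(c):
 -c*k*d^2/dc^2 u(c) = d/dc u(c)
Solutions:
 u(c) = C1 + c^(((re(k) - 1)*re(k) + im(k)^2)/(re(k)^2 + im(k)^2))*(C2*sin(log(c)*Abs(im(k))/(re(k)^2 + im(k)^2)) + C3*cos(log(c)*im(k)/(re(k)^2 + im(k)^2)))


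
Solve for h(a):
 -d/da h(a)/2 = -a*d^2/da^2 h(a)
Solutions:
 h(a) = C1 + C2*a^(3/2)


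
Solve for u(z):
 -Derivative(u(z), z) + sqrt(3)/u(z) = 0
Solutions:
 u(z) = -sqrt(C1 + 2*sqrt(3)*z)
 u(z) = sqrt(C1 + 2*sqrt(3)*z)


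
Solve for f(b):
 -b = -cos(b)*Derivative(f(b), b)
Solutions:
 f(b) = C1 + Integral(b/cos(b), b)


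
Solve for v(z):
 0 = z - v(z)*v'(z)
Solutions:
 v(z) = -sqrt(C1 + z^2)
 v(z) = sqrt(C1 + z^2)


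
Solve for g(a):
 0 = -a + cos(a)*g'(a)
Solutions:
 g(a) = C1 + Integral(a/cos(a), a)


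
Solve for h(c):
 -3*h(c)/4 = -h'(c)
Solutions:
 h(c) = C1*exp(3*c/4)


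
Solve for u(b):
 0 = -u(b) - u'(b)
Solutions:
 u(b) = C1*exp(-b)


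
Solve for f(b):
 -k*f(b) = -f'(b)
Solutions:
 f(b) = C1*exp(b*k)


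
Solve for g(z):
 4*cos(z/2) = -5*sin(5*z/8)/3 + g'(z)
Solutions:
 g(z) = C1 + 8*sin(z/2) - 8*cos(5*z/8)/3


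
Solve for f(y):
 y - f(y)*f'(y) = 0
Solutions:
 f(y) = -sqrt(C1 + y^2)
 f(y) = sqrt(C1 + y^2)


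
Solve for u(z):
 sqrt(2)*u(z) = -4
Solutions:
 u(z) = -2*sqrt(2)


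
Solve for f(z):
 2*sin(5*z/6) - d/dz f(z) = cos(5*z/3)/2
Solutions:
 f(z) = C1 - 3*sin(5*z/3)/10 - 12*cos(5*z/6)/5


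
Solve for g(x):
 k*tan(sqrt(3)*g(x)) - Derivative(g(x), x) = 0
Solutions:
 g(x) = sqrt(3)*(pi - asin(C1*exp(sqrt(3)*k*x)))/3
 g(x) = sqrt(3)*asin(C1*exp(sqrt(3)*k*x))/3


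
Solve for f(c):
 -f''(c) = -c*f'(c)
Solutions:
 f(c) = C1 + C2*erfi(sqrt(2)*c/2)


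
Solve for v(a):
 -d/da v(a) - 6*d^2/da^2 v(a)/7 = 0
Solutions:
 v(a) = C1 + C2*exp(-7*a/6)


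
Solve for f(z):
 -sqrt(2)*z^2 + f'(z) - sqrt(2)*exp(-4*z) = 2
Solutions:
 f(z) = C1 + sqrt(2)*z^3/3 + 2*z - sqrt(2)*exp(-4*z)/4


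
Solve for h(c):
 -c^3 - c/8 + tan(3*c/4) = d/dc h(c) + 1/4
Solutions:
 h(c) = C1 - c^4/4 - c^2/16 - c/4 - 4*log(cos(3*c/4))/3


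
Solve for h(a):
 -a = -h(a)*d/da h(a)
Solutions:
 h(a) = -sqrt(C1 + a^2)
 h(a) = sqrt(C1 + a^2)


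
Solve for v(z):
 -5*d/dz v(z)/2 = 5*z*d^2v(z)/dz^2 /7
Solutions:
 v(z) = C1 + C2/z^(5/2)


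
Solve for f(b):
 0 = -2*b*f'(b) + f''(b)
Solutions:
 f(b) = C1 + C2*erfi(b)


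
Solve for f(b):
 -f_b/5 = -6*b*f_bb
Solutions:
 f(b) = C1 + C2*b^(31/30)


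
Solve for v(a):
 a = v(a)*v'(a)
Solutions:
 v(a) = -sqrt(C1 + a^2)
 v(a) = sqrt(C1 + a^2)


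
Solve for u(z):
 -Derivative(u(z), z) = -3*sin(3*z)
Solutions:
 u(z) = C1 - cos(3*z)


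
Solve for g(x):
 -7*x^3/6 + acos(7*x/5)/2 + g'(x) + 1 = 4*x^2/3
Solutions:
 g(x) = C1 + 7*x^4/24 + 4*x^3/9 - x*acos(7*x/5)/2 - x + sqrt(25 - 49*x^2)/14


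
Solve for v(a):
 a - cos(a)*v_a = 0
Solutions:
 v(a) = C1 + Integral(a/cos(a), a)


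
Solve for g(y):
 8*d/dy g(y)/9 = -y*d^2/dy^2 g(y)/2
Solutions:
 g(y) = C1 + C2/y^(7/9)


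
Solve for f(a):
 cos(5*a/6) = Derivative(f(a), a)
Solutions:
 f(a) = C1 + 6*sin(5*a/6)/5


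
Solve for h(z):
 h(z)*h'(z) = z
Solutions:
 h(z) = -sqrt(C1 + z^2)
 h(z) = sqrt(C1 + z^2)


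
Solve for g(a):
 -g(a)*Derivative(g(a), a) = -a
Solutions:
 g(a) = -sqrt(C1 + a^2)
 g(a) = sqrt(C1 + a^2)


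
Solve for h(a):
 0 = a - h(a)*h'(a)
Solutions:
 h(a) = -sqrt(C1 + a^2)
 h(a) = sqrt(C1 + a^2)


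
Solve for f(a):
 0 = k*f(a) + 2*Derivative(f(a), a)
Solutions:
 f(a) = C1*exp(-a*k/2)


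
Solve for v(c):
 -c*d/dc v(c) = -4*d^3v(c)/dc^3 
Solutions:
 v(c) = C1 + Integral(C2*airyai(2^(1/3)*c/2) + C3*airybi(2^(1/3)*c/2), c)


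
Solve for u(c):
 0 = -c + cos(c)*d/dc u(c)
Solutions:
 u(c) = C1 + Integral(c/cos(c), c)


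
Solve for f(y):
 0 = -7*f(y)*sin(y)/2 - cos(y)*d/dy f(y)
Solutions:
 f(y) = C1*cos(y)^(7/2)


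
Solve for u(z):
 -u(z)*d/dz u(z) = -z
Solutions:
 u(z) = -sqrt(C1 + z^2)
 u(z) = sqrt(C1 + z^2)


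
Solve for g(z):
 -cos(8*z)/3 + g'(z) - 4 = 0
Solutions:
 g(z) = C1 + 4*z + sin(8*z)/24


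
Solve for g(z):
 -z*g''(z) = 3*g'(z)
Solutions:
 g(z) = C1 + C2/z^2


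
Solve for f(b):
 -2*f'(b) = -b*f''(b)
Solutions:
 f(b) = C1 + C2*b^3


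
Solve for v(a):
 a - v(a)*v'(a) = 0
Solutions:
 v(a) = -sqrt(C1 + a^2)
 v(a) = sqrt(C1 + a^2)


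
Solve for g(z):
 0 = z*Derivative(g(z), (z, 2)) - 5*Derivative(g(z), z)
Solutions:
 g(z) = C1 + C2*z^6


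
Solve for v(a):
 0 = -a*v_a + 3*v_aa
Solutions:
 v(a) = C1 + C2*erfi(sqrt(6)*a/6)


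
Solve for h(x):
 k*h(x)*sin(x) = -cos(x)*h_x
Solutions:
 h(x) = C1*exp(k*log(cos(x)))


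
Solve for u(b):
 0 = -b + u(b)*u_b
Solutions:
 u(b) = -sqrt(C1 + b^2)
 u(b) = sqrt(C1 + b^2)


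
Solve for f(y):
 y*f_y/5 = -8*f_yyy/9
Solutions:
 f(y) = C1 + Integral(C2*airyai(-15^(2/3)*y/10) + C3*airybi(-15^(2/3)*y/10), y)


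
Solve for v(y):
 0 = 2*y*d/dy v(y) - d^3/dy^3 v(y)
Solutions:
 v(y) = C1 + Integral(C2*airyai(2^(1/3)*y) + C3*airybi(2^(1/3)*y), y)


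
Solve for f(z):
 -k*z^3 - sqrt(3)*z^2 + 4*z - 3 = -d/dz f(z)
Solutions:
 f(z) = C1 + k*z^4/4 + sqrt(3)*z^3/3 - 2*z^2 + 3*z


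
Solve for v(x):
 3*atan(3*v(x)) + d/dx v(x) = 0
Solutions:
 Integral(1/atan(3*_y), (_y, v(x))) = C1 - 3*x


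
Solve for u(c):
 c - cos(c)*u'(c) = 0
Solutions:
 u(c) = C1 + Integral(c/cos(c), c)


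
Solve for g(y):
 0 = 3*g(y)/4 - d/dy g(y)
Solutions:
 g(y) = C1*exp(3*y/4)


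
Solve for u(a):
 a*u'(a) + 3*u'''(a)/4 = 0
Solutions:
 u(a) = C1 + Integral(C2*airyai(-6^(2/3)*a/3) + C3*airybi(-6^(2/3)*a/3), a)


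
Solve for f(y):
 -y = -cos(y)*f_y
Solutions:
 f(y) = C1 + Integral(y/cos(y), y)


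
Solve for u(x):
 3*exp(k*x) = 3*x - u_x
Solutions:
 u(x) = C1 + 3*x^2/2 - 3*exp(k*x)/k


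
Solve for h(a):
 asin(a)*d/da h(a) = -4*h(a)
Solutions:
 h(a) = C1*exp(-4*Integral(1/asin(a), a))


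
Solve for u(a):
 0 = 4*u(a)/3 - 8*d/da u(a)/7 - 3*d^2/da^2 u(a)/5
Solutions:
 u(a) = C1*exp(2*a*(-10 + sqrt(345))/21) + C2*exp(-2*a*(10 + sqrt(345))/21)


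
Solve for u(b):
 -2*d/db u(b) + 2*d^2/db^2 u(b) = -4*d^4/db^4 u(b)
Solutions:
 u(b) = C1 + C2*exp(6^(1/3)*b*(-(9 + sqrt(87))^(1/3) + 6^(1/3)/(9 + sqrt(87))^(1/3))/12)*sin(2^(1/3)*3^(1/6)*b*(3*2^(1/3)/(9 + sqrt(87))^(1/3) + 3^(2/3)*(9 + sqrt(87))^(1/3))/12) + C3*exp(6^(1/3)*b*(-(9 + sqrt(87))^(1/3) + 6^(1/3)/(9 + sqrt(87))^(1/3))/12)*cos(2^(1/3)*3^(1/6)*b*(3*2^(1/3)/(9 + sqrt(87))^(1/3) + 3^(2/3)*(9 + sqrt(87))^(1/3))/12) + C4*exp(-6^(1/3)*b*(-(9 + sqrt(87))^(1/3) + 6^(1/3)/(9 + sqrt(87))^(1/3))/6)


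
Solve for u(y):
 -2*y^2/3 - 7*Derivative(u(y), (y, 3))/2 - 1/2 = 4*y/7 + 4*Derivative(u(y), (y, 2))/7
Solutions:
 u(y) = C1 + C2*y + C3*exp(-8*y/49) - 7*y^4/72 + 319*y^3/144 - 15799*y^2/384


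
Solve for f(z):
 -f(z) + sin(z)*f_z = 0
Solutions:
 f(z) = C1*sqrt(cos(z) - 1)/sqrt(cos(z) + 1)


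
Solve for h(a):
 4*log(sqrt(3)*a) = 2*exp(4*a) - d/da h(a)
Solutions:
 h(a) = C1 - 4*a*log(a) + 2*a*(2 - log(3)) + exp(4*a)/2


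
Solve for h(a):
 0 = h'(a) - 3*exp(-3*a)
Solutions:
 h(a) = C1 - exp(-3*a)


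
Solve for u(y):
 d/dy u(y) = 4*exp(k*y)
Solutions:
 u(y) = C1 + 4*exp(k*y)/k


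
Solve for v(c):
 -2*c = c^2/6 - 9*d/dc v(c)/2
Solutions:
 v(c) = C1 + c^3/81 + 2*c^2/9


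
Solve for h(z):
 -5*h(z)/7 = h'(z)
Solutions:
 h(z) = C1*exp(-5*z/7)


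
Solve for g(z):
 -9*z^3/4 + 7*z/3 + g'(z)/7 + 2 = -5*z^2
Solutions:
 g(z) = C1 + 63*z^4/16 - 35*z^3/3 - 49*z^2/6 - 14*z


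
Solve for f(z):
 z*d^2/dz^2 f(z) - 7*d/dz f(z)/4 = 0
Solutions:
 f(z) = C1 + C2*z^(11/4)


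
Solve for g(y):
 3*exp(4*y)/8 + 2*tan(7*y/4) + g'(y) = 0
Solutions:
 g(y) = C1 - 3*exp(4*y)/32 + 8*log(cos(7*y/4))/7


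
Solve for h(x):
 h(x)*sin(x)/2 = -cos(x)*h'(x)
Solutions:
 h(x) = C1*sqrt(cos(x))


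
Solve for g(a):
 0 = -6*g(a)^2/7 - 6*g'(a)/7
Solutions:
 g(a) = 1/(C1 + a)


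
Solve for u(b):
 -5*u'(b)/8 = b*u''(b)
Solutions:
 u(b) = C1 + C2*b^(3/8)


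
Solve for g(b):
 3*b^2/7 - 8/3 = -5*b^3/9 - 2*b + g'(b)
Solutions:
 g(b) = C1 + 5*b^4/36 + b^3/7 + b^2 - 8*b/3


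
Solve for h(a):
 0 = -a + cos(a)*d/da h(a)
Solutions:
 h(a) = C1 + Integral(a/cos(a), a)


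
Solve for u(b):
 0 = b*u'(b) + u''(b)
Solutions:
 u(b) = C1 + C2*erf(sqrt(2)*b/2)


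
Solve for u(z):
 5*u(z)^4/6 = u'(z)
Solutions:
 u(z) = 2^(1/3)*(-1/(C1 + 5*z))^(1/3)
 u(z) = 2^(1/3)*(-1/(C1 + 5*z))^(1/3)*(-1 - sqrt(3)*I)/2
 u(z) = 2^(1/3)*(-1/(C1 + 5*z))^(1/3)*(-1 + sqrt(3)*I)/2


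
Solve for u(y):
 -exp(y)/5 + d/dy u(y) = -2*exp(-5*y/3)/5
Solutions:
 u(y) = C1 + exp(y)/5 + 6*exp(-5*y/3)/25


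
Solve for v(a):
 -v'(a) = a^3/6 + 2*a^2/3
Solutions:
 v(a) = C1 - a^4/24 - 2*a^3/9


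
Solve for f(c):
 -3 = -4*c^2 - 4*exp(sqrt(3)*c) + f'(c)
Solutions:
 f(c) = C1 + 4*c^3/3 - 3*c + 4*sqrt(3)*exp(sqrt(3)*c)/3


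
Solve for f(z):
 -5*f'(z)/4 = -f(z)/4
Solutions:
 f(z) = C1*exp(z/5)


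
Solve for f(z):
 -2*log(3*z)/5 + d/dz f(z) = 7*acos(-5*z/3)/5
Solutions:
 f(z) = C1 + 2*z*log(z)/5 + 7*z*acos(-5*z/3)/5 - 2*z/5 + 2*z*log(3)/5 + 7*sqrt(9 - 25*z^2)/25


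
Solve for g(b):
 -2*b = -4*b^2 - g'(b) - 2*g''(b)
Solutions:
 g(b) = C1 + C2*exp(-b/2) - 4*b^3/3 + 9*b^2 - 36*b


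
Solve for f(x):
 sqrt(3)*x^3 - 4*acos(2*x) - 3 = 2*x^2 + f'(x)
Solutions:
 f(x) = C1 + sqrt(3)*x^4/4 - 2*x^3/3 - 4*x*acos(2*x) - 3*x + 2*sqrt(1 - 4*x^2)


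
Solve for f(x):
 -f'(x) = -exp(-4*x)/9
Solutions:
 f(x) = C1 - exp(-4*x)/36


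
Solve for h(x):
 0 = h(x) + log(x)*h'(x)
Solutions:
 h(x) = C1*exp(-li(x))


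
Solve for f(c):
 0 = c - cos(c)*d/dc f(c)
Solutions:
 f(c) = C1 + Integral(c/cos(c), c)


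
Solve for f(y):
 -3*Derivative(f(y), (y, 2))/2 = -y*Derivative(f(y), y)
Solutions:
 f(y) = C1 + C2*erfi(sqrt(3)*y/3)


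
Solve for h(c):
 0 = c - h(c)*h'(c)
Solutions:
 h(c) = -sqrt(C1 + c^2)
 h(c) = sqrt(C1 + c^2)


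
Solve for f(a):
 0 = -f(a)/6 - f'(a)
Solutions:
 f(a) = C1*exp(-a/6)


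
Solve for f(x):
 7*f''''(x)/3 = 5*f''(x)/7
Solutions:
 f(x) = C1 + C2*x + C3*exp(-sqrt(15)*x/7) + C4*exp(sqrt(15)*x/7)


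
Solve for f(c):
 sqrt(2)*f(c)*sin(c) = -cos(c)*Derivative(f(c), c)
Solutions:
 f(c) = C1*cos(c)^(sqrt(2))


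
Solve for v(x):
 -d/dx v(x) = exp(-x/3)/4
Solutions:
 v(x) = C1 + 3*exp(-x/3)/4


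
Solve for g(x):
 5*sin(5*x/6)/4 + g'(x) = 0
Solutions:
 g(x) = C1 + 3*cos(5*x/6)/2


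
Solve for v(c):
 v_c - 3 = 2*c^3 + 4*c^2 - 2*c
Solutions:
 v(c) = C1 + c^4/2 + 4*c^3/3 - c^2 + 3*c


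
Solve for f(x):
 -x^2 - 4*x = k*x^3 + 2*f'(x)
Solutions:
 f(x) = C1 - k*x^4/8 - x^3/6 - x^2


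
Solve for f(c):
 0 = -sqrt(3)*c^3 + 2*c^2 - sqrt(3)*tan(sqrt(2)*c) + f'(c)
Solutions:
 f(c) = C1 + sqrt(3)*c^4/4 - 2*c^3/3 - sqrt(6)*log(cos(sqrt(2)*c))/2


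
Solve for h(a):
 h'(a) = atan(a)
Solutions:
 h(a) = C1 + a*atan(a) - log(a^2 + 1)/2


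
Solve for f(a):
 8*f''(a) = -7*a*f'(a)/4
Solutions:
 f(a) = C1 + C2*erf(sqrt(7)*a/8)


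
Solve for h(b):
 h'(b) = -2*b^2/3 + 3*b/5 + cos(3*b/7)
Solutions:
 h(b) = C1 - 2*b^3/9 + 3*b^2/10 + 7*sin(3*b/7)/3


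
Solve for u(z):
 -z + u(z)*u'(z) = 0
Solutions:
 u(z) = -sqrt(C1 + z^2)
 u(z) = sqrt(C1 + z^2)


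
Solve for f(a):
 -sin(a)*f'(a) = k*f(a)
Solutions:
 f(a) = C1*exp(k*(-log(cos(a) - 1) + log(cos(a) + 1))/2)


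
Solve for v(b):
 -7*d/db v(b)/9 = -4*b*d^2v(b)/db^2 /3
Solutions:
 v(b) = C1 + C2*b^(19/12)


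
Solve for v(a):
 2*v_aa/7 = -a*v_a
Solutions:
 v(a) = C1 + C2*erf(sqrt(7)*a/2)


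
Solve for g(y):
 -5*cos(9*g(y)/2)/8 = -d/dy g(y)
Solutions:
 -5*y/8 - log(sin(9*g(y)/2) - 1)/9 + log(sin(9*g(y)/2) + 1)/9 = C1


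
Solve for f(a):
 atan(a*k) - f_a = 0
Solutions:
 f(a) = C1 + Piecewise((a*atan(a*k) - log(a^2*k^2 + 1)/(2*k), Ne(k, 0)), (0, True))


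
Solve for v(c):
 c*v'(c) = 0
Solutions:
 v(c) = C1


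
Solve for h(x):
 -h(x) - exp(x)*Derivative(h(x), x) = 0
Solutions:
 h(x) = C1*exp(exp(-x))


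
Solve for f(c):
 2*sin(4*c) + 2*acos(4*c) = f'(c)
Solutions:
 f(c) = C1 + 2*c*acos(4*c) - sqrt(1 - 16*c^2)/2 - cos(4*c)/2


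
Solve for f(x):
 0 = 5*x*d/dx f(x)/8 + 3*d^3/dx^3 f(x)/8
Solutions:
 f(x) = C1 + Integral(C2*airyai(-3^(2/3)*5^(1/3)*x/3) + C3*airybi(-3^(2/3)*5^(1/3)*x/3), x)


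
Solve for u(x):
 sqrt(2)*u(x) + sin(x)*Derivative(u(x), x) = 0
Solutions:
 u(x) = C1*(cos(x) + 1)^(sqrt(2)/2)/(cos(x) - 1)^(sqrt(2)/2)


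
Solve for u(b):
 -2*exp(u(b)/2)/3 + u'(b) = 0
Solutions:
 u(b) = 2*log(-1/(C1 + 2*b)) + 2*log(6)


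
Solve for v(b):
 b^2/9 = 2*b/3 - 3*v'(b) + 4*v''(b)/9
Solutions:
 v(b) = C1 + C2*exp(27*b/4) - b^3/81 + 77*b^2/729 + 616*b/19683


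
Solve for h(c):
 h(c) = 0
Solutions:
 h(c) = 0


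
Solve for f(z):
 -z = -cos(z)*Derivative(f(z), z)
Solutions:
 f(z) = C1 + Integral(z/cos(z), z)


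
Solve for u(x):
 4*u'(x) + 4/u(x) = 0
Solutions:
 u(x) = -sqrt(C1 - 2*x)
 u(x) = sqrt(C1 - 2*x)


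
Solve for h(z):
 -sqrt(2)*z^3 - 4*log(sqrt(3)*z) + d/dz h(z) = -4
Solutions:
 h(z) = C1 + sqrt(2)*z^4/4 + 4*z*log(z) - 8*z + z*log(9)


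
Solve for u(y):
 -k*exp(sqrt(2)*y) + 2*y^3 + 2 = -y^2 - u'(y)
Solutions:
 u(y) = C1 + sqrt(2)*k*exp(sqrt(2)*y)/2 - y^4/2 - y^3/3 - 2*y


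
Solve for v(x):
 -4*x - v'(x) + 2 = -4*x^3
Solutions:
 v(x) = C1 + x^4 - 2*x^2 + 2*x


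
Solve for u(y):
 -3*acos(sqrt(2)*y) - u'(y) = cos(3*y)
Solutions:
 u(y) = C1 - 3*y*acos(sqrt(2)*y) + 3*sqrt(2)*sqrt(1 - 2*y^2)/2 - sin(3*y)/3


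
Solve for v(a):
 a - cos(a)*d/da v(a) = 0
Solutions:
 v(a) = C1 + Integral(a/cos(a), a)


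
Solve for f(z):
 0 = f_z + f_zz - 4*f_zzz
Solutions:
 f(z) = C1 + C2*exp(z*(1 - sqrt(17))/8) + C3*exp(z*(1 + sqrt(17))/8)


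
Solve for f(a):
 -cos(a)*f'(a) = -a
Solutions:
 f(a) = C1 + Integral(a/cos(a), a)


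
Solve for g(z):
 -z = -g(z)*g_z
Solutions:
 g(z) = -sqrt(C1 + z^2)
 g(z) = sqrt(C1 + z^2)


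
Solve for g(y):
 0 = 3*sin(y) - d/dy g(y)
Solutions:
 g(y) = C1 - 3*cos(y)


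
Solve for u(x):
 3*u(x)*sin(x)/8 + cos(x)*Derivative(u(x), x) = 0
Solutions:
 u(x) = C1*cos(x)^(3/8)


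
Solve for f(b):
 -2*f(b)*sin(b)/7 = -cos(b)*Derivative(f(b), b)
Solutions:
 f(b) = C1/cos(b)^(2/7)


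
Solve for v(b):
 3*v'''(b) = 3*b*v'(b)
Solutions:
 v(b) = C1 + Integral(C2*airyai(b) + C3*airybi(b), b)


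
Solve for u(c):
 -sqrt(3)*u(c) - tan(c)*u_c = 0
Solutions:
 u(c) = C1/sin(c)^(sqrt(3))


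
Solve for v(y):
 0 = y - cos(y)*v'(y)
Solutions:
 v(y) = C1 + Integral(y/cos(y), y)


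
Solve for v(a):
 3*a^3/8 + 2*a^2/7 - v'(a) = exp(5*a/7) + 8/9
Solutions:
 v(a) = C1 + 3*a^4/32 + 2*a^3/21 - 8*a/9 - 7*exp(5*a/7)/5


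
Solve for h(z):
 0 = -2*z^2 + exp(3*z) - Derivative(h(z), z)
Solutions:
 h(z) = C1 - 2*z^3/3 + exp(3*z)/3


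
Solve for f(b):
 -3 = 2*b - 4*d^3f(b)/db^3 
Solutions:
 f(b) = C1 + C2*b + C3*b^2 + b^4/48 + b^3/8


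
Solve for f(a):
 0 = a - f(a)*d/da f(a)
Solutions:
 f(a) = -sqrt(C1 + a^2)
 f(a) = sqrt(C1 + a^2)


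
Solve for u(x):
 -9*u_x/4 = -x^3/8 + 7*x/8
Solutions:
 u(x) = C1 + x^4/72 - 7*x^2/36


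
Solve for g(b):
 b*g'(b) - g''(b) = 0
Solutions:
 g(b) = C1 + C2*erfi(sqrt(2)*b/2)


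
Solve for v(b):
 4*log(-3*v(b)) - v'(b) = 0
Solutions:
 -Integral(1/(log(-_y) + log(3)), (_y, v(b)))/4 = C1 - b


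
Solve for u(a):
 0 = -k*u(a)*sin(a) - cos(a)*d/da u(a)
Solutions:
 u(a) = C1*exp(k*log(cos(a)))


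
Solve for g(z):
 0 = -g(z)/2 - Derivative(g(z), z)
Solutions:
 g(z) = C1*exp(-z/2)


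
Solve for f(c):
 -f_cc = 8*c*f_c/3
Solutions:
 f(c) = C1 + C2*erf(2*sqrt(3)*c/3)


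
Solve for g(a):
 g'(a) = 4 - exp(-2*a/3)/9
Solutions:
 g(a) = C1 + 4*a + exp(-2*a/3)/6


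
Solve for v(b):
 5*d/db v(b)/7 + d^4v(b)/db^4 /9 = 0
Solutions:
 v(b) = C1 + C4*exp(b*(-45^(1/3)*7^(2/3) + 3*21^(2/3)*5^(1/3))/28)*sin(3*3^(1/6)*5^(1/3)*7^(2/3)*b/14) + C5*exp(b*(-45^(1/3)*7^(2/3) + 3*21^(2/3)*5^(1/3))/28)*cos(3*3^(1/6)*5^(1/3)*7^(2/3)*b/14) + C6*exp(-b*(45^(1/3)*7^(2/3) + 3*21^(2/3)*5^(1/3))/28) + (C2*sin(3*3^(1/6)*5^(1/3)*7^(2/3)*b/14) + C3*cos(3*3^(1/6)*5^(1/3)*7^(2/3)*b/14))*exp(45^(1/3)*7^(2/3)*b/14)


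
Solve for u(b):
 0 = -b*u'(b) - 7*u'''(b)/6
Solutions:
 u(b) = C1 + Integral(C2*airyai(-6^(1/3)*7^(2/3)*b/7) + C3*airybi(-6^(1/3)*7^(2/3)*b/7), b)


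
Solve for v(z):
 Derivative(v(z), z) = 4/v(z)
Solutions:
 v(z) = -sqrt(C1 + 8*z)
 v(z) = sqrt(C1 + 8*z)


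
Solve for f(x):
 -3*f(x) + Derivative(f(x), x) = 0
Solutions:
 f(x) = C1*exp(3*x)


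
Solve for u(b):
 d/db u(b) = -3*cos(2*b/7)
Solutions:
 u(b) = C1 - 21*sin(2*b/7)/2


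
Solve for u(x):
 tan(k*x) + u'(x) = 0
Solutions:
 u(x) = C1 - Piecewise((-log(cos(k*x))/k, Ne(k, 0)), (0, True))


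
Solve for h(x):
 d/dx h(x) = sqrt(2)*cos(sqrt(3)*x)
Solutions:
 h(x) = C1 + sqrt(6)*sin(sqrt(3)*x)/3


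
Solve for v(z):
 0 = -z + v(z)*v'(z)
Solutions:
 v(z) = -sqrt(C1 + z^2)
 v(z) = sqrt(C1 + z^2)


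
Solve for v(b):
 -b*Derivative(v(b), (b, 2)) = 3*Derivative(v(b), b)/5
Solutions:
 v(b) = C1 + C2*b^(2/5)


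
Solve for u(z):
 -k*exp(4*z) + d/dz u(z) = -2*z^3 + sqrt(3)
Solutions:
 u(z) = C1 + k*exp(4*z)/4 - z^4/2 + sqrt(3)*z


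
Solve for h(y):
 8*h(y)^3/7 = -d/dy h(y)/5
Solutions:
 h(y) = -sqrt(14)*sqrt(-1/(C1 - 40*y))/2
 h(y) = sqrt(14)*sqrt(-1/(C1 - 40*y))/2


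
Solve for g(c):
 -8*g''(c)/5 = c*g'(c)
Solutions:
 g(c) = C1 + C2*erf(sqrt(5)*c/4)


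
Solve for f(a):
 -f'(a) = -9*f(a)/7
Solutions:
 f(a) = C1*exp(9*a/7)


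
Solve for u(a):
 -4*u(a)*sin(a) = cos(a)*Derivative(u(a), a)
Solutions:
 u(a) = C1*cos(a)^4


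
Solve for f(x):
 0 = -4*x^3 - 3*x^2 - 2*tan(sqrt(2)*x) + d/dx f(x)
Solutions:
 f(x) = C1 + x^4 + x^3 - sqrt(2)*log(cos(sqrt(2)*x))


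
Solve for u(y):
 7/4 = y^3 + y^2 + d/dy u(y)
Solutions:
 u(y) = C1 - y^4/4 - y^3/3 + 7*y/4


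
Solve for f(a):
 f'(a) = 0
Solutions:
 f(a) = C1


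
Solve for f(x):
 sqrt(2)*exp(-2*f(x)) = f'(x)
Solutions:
 f(x) = log(-sqrt(C1 + 2*sqrt(2)*x))
 f(x) = log(C1 + 2*sqrt(2)*x)/2


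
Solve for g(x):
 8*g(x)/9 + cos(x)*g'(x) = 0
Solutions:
 g(x) = C1*(sin(x) - 1)^(4/9)/(sin(x) + 1)^(4/9)


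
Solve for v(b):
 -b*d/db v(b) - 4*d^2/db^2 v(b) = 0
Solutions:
 v(b) = C1 + C2*erf(sqrt(2)*b/4)


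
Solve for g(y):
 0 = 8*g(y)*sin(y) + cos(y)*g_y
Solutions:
 g(y) = C1*cos(y)^8


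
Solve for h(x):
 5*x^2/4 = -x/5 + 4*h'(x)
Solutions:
 h(x) = C1 + 5*x^3/48 + x^2/40


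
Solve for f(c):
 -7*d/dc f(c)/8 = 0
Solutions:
 f(c) = C1


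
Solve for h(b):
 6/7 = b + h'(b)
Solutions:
 h(b) = C1 - b^2/2 + 6*b/7


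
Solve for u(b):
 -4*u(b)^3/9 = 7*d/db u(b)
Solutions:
 u(b) = -3*sqrt(14)*sqrt(-1/(C1 - 4*b))/2
 u(b) = 3*sqrt(14)*sqrt(-1/(C1 - 4*b))/2


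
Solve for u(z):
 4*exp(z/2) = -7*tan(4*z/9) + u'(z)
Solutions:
 u(z) = C1 + 8*exp(z/2) - 63*log(cos(4*z/9))/4


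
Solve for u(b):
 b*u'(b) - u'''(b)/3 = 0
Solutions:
 u(b) = C1 + Integral(C2*airyai(3^(1/3)*b) + C3*airybi(3^(1/3)*b), b)


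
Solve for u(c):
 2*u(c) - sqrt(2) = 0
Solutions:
 u(c) = sqrt(2)/2


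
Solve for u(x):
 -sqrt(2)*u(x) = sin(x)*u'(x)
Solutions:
 u(x) = C1*(cos(x) + 1)^(sqrt(2)/2)/(cos(x) - 1)^(sqrt(2)/2)


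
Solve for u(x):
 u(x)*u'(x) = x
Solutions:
 u(x) = -sqrt(C1 + x^2)
 u(x) = sqrt(C1 + x^2)


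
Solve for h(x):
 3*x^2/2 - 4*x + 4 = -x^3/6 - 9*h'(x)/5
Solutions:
 h(x) = C1 - 5*x^4/216 - 5*x^3/18 + 10*x^2/9 - 20*x/9


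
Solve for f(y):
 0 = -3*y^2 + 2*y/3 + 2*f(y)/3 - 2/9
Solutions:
 f(y) = 9*y^2/2 - y + 1/3


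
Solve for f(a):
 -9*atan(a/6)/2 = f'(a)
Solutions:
 f(a) = C1 - 9*a*atan(a/6)/2 + 27*log(a^2 + 36)/2


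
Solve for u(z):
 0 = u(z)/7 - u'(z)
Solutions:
 u(z) = C1*exp(z/7)


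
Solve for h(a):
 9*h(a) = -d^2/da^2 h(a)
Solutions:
 h(a) = C1*sin(3*a) + C2*cos(3*a)


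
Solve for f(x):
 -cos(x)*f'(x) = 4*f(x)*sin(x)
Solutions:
 f(x) = C1*cos(x)^4


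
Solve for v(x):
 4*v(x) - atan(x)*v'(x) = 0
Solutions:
 v(x) = C1*exp(4*Integral(1/atan(x), x))


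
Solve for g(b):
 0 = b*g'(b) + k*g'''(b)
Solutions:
 g(b) = C1 + Integral(C2*airyai(b*(-1/k)^(1/3)) + C3*airybi(b*(-1/k)^(1/3)), b)


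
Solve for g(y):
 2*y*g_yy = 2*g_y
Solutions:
 g(y) = C1 + C2*y^2


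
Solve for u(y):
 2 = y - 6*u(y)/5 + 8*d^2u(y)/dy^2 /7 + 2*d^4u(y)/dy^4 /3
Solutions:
 u(y) = C1*exp(-sqrt(105)*y*sqrt(-10 + sqrt(345))/35) + C2*exp(sqrt(105)*y*sqrt(-10 + sqrt(345))/35) + C3*sin(sqrt(105)*y*sqrt(10 + sqrt(345))/35) + C4*cos(sqrt(105)*y*sqrt(10 + sqrt(345))/35) + 5*y/6 - 5/3


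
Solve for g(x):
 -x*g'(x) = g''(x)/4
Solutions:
 g(x) = C1 + C2*erf(sqrt(2)*x)


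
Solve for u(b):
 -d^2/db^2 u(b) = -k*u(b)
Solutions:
 u(b) = C1*exp(-b*sqrt(k)) + C2*exp(b*sqrt(k))


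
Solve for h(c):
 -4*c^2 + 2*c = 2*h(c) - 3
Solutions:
 h(c) = -2*c^2 + c + 3/2


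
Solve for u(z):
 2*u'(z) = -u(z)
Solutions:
 u(z) = C1*exp(-z/2)


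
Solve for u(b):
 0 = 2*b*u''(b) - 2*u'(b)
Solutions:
 u(b) = C1 + C2*b^2


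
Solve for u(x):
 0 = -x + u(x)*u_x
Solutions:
 u(x) = -sqrt(C1 + x^2)
 u(x) = sqrt(C1 + x^2)


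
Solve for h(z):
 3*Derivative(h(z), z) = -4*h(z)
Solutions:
 h(z) = C1*exp(-4*z/3)


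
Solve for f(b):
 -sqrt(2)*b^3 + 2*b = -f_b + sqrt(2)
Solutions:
 f(b) = C1 + sqrt(2)*b^4/4 - b^2 + sqrt(2)*b


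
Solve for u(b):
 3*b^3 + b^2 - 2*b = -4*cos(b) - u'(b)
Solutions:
 u(b) = C1 - 3*b^4/4 - b^3/3 + b^2 - 4*sin(b)


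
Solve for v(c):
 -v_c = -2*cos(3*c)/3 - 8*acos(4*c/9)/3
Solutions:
 v(c) = C1 + 8*c*acos(4*c/9)/3 - 2*sqrt(81 - 16*c^2)/3 + 2*sin(3*c)/9


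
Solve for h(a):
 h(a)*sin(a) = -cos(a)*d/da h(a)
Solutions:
 h(a) = C1*cos(a)


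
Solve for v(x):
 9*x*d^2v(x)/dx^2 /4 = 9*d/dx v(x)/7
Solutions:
 v(x) = C1 + C2*x^(11/7)


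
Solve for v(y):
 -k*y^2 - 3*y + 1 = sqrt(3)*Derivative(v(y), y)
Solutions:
 v(y) = C1 - sqrt(3)*k*y^3/9 - sqrt(3)*y^2/2 + sqrt(3)*y/3


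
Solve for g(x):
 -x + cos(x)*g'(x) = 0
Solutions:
 g(x) = C1 + Integral(x/cos(x), x)


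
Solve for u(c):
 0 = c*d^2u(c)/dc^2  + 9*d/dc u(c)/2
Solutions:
 u(c) = C1 + C2/c^(7/2)


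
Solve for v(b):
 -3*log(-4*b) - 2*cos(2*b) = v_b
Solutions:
 v(b) = C1 - 3*b*log(-b) - 6*b*log(2) + 3*b - sin(2*b)


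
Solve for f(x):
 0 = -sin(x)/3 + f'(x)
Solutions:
 f(x) = C1 - cos(x)/3


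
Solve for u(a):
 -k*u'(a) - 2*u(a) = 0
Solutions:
 u(a) = C1*exp(-2*a/k)


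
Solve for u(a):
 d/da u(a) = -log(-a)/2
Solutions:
 u(a) = C1 - a*log(-a)/2 + a/2


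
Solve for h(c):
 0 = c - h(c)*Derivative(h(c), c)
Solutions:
 h(c) = -sqrt(C1 + c^2)
 h(c) = sqrt(C1 + c^2)


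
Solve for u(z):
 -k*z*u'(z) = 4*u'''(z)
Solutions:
 u(z) = C1 + Integral(C2*airyai(2^(1/3)*z*(-k)^(1/3)/2) + C3*airybi(2^(1/3)*z*(-k)^(1/3)/2), z)


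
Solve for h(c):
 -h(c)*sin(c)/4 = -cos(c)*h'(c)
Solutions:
 h(c) = C1/cos(c)^(1/4)


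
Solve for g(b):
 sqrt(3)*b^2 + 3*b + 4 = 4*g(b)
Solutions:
 g(b) = sqrt(3)*b^2/4 + 3*b/4 + 1


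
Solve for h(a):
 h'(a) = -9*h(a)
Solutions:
 h(a) = C1*exp(-9*a)


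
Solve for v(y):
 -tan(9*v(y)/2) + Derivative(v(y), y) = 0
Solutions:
 v(y) = -2*asin(C1*exp(9*y/2))/9 + 2*pi/9
 v(y) = 2*asin(C1*exp(9*y/2))/9


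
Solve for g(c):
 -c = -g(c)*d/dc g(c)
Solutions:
 g(c) = -sqrt(C1 + c^2)
 g(c) = sqrt(C1 + c^2)


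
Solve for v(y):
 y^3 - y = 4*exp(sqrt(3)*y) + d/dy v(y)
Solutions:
 v(y) = C1 + y^4/4 - y^2/2 - 4*sqrt(3)*exp(sqrt(3)*y)/3


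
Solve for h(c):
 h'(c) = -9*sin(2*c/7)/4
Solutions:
 h(c) = C1 + 63*cos(2*c/7)/8


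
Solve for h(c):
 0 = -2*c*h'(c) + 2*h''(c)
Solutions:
 h(c) = C1 + C2*erfi(sqrt(2)*c/2)


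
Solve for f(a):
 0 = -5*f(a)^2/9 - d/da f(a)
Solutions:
 f(a) = 9/(C1 + 5*a)


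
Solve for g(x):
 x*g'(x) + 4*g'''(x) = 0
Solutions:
 g(x) = C1 + Integral(C2*airyai(-2^(1/3)*x/2) + C3*airybi(-2^(1/3)*x/2), x)


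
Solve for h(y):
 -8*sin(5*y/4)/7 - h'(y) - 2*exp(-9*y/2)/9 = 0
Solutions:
 h(y) = C1 + 32*cos(5*y/4)/35 + 4*exp(-9*y/2)/81


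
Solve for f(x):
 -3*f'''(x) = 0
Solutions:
 f(x) = C1 + C2*x + C3*x^2


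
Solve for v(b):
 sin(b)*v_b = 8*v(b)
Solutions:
 v(b) = C1*(cos(b)^4 - 4*cos(b)^3 + 6*cos(b)^2 - 4*cos(b) + 1)/(cos(b)^4 + 4*cos(b)^3 + 6*cos(b)^2 + 4*cos(b) + 1)


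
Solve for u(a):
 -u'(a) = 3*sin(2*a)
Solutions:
 u(a) = C1 + 3*cos(2*a)/2


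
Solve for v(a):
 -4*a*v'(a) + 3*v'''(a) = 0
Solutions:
 v(a) = C1 + Integral(C2*airyai(6^(2/3)*a/3) + C3*airybi(6^(2/3)*a/3), a)
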